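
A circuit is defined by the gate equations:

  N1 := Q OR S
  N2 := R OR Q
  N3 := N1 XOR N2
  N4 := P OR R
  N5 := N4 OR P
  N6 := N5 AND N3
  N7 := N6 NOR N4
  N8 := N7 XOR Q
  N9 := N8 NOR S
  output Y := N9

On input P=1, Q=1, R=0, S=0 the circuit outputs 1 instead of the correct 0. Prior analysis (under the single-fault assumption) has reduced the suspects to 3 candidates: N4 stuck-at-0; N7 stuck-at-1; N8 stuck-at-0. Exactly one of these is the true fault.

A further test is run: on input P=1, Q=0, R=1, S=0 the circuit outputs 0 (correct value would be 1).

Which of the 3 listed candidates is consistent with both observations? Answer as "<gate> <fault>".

Evaluate each candidate on input P=1, Q=0, R=1, S=0:
  N4 stuck-at-0: N1=0, N2=1, N3=1, N4=0 [stuck-at-0], N5=1, N6=1, N7=0, N8=0, N9=1 → 1 — eliminated
  N7 stuck-at-1: N1=0, N2=1, N3=1, N4=1, N5=1, N6=1, N7=1 [stuck-at-1], N8=1, N9=0 → 0 — matches
  N8 stuck-at-0: N1=0, N2=1, N3=1, N4=1, N5=1, N6=1, N7=0, N8=0 [stuck-at-0], N9=1 → 1 — eliminated
Only N7 stuck-at-1 reproduces the observed 0.

N7 stuck-at-1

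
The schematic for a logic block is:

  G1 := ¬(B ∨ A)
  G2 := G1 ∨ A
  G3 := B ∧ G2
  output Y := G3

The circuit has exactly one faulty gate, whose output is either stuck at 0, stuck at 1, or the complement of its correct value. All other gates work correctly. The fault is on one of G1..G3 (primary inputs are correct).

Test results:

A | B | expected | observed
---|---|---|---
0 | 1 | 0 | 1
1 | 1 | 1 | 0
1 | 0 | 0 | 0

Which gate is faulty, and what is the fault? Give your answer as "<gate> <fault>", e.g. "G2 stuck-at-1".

G2 inverted output

Fault-free values for test 1 (A=0, B=1): G1=0, G2=0, G3=0, giving Y=0. Observed 1.
Test 1: faults giving observed 1 are {G1 stuck-at-1, G1 inverted output, G2 stuck-at-1, G2 inverted output, G3 stuck-at-1, G3 inverted output}.
Test 2 (A=1, B=1): fault-free G1=0, G2=1, G3=1 → 1; observed 0. Eliminates G1 stuck-at-1, G1 inverted output, G2 stuck-at-1, G3 stuck-at-1.
Test 3 (A=1, B=0): fault-free G1=0, G2=1, G3=0 → 0; observed 0. Eliminates G3 inverted output.
Only G2 inverted output is consistent with every test.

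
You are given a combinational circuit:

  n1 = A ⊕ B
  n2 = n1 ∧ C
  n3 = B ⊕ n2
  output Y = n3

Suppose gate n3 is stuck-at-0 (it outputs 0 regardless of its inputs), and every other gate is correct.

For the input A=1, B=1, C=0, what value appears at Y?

0

Propagate with n3 forced: n1=0, n2=0, n3=0 [stuck-at-0].
So Y = 0. (Without the fault it would be 1.)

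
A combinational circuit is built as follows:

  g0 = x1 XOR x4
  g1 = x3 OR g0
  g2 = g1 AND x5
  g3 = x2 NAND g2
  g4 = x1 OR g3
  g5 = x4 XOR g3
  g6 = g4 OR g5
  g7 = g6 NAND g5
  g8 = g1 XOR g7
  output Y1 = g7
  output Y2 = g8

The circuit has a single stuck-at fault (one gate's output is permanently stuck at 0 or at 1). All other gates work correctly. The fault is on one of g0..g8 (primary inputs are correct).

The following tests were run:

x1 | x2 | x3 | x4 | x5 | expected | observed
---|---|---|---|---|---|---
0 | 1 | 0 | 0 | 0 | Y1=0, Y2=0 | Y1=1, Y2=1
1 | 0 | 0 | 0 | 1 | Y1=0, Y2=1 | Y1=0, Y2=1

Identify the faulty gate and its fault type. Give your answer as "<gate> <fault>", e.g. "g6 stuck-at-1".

g2 stuck-at-1

Fault-free values for test 1 (x1=0, x2=1, x3=0, x4=0, x5=0): g0=0, g1=0, g2=0, g3=1, g4=1, g5=1, g6=1, g7=0, g8=0, giving Y1=0, Y2=0. Observed Y1=1, Y2=1.
Test 1: faults giving observed Y1=1, Y2=1 are {g2 stuck-at-1, g3 stuck-at-0, g5 stuck-at-0, g6 stuck-at-0, g7 stuck-at-1}.
Test 2 (x1=1, x2=0, x3=0, x4=0, x5=1): fault-free g0=1, g1=1, g2=1, g3=1, g4=1, g5=1, g6=1, g7=0, g8=1 → Y1=0, Y2=1; observed Y1=0, Y2=1. Eliminates g3 stuck-at-0, g5 stuck-at-0, g6 stuck-at-0, g7 stuck-at-1.
Only g2 stuck-at-1 is consistent with every test.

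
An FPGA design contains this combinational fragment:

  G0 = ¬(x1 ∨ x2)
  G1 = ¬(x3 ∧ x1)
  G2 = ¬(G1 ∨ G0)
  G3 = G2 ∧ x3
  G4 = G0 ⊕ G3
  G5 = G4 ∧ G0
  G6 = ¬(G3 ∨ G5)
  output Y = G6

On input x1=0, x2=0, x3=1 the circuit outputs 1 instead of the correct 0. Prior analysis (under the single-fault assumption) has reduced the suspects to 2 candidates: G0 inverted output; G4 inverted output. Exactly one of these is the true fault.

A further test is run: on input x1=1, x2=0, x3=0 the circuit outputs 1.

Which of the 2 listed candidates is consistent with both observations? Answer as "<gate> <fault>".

G4 inverted output

Evaluate each candidate on input x1=1, x2=0, x3=0:
  G0 inverted output: G0=1 [inverted output], G1=1, G2=0, G3=0, G4=1, G5=1, G6=0 → 0 — eliminated
  G4 inverted output: G0=0, G1=1, G2=0, G3=0, G4=1 [inverted output], G5=0, G6=1 → 1 — matches
Only G4 inverted output reproduces the observed 1.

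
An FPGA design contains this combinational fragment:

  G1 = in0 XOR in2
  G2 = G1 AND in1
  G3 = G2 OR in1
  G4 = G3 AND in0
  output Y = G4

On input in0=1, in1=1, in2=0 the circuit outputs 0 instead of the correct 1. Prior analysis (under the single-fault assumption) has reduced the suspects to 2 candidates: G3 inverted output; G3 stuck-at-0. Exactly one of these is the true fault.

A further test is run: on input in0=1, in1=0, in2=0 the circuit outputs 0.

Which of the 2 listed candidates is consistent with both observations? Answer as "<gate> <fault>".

Evaluate each candidate on input in0=1, in1=0, in2=0:
  G3 inverted output: G1=1, G2=0, G3=1 [inverted output], G4=1 → 1 — eliminated
  G3 stuck-at-0: G1=1, G2=0, G3=0 [stuck-at-0], G4=0 → 0 — matches
Only G3 stuck-at-0 reproduces the observed 0.

G3 stuck-at-0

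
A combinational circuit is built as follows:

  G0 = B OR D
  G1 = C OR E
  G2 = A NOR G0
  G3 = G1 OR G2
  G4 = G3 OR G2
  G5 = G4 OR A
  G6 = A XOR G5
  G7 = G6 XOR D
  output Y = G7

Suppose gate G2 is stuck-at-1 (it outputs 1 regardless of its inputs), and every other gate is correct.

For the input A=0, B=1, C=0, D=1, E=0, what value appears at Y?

0

Propagate with G2 forced: G0=1, G1=0, G2=1 [stuck-at-1], G3=1, G4=1, G5=1, G6=1, G7=0.
So Y = 0. (Without the fault it would be 1.)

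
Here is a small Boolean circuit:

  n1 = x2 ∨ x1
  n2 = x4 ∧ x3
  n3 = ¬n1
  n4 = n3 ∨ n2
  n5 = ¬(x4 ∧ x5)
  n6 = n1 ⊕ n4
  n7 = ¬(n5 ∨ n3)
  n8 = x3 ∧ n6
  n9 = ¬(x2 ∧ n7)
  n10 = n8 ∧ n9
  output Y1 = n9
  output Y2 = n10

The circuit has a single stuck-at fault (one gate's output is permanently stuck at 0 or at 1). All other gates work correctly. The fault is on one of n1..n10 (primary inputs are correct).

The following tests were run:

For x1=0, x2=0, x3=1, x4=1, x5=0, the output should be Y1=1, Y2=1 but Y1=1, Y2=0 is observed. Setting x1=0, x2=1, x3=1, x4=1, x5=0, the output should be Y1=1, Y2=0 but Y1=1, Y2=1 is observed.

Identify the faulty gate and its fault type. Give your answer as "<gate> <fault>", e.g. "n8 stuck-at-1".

Fault-free values for test 1 (x1=0, x2=0, x3=1, x4=1, x5=0): n1=0, n2=1, n3=1, n4=1, n5=1, n6=1, n7=0, n8=1, n9=1, n10=1, giving Y1=1, Y2=1. Observed Y1=1, Y2=0.
Test 1: faults giving observed Y1=1, Y2=0 are {n1 stuck-at-1, n4 stuck-at-0, n6 stuck-at-0, n8 stuck-at-0, n10 stuck-at-0}.
Test 2 (x1=0, x2=1, x3=1, x4=1, x5=0): fault-free n1=1, n2=1, n3=0, n4=1, n5=1, n6=0, n7=0, n8=0, n9=1, n10=0 → Y1=1, Y2=0; observed Y1=1, Y2=1. Eliminates n1 stuck-at-1, n6 stuck-at-0, n8 stuck-at-0, n10 stuck-at-0.
Only n4 stuck-at-0 is consistent with every test.

n4 stuck-at-0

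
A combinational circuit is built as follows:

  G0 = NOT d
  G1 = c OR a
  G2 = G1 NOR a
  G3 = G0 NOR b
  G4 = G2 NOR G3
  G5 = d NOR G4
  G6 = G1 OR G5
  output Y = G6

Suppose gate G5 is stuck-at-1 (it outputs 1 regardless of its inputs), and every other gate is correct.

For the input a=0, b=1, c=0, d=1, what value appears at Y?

Propagate with G5 forced: G0=0, G1=0, G2=1, G3=0, G4=0, G5=1 [stuck-at-1], G6=1.
So Y = 1. (Without the fault it would be 0.)

1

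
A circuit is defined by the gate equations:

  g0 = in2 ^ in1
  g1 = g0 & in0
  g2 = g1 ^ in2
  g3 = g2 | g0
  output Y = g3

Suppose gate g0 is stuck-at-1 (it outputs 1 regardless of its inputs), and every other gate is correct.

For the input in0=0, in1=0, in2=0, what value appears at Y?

Propagate with g0 forced: g0=1 [stuck-at-1], g1=0, g2=0, g3=1.
So Y = 1. (Without the fault it would be 0.)

1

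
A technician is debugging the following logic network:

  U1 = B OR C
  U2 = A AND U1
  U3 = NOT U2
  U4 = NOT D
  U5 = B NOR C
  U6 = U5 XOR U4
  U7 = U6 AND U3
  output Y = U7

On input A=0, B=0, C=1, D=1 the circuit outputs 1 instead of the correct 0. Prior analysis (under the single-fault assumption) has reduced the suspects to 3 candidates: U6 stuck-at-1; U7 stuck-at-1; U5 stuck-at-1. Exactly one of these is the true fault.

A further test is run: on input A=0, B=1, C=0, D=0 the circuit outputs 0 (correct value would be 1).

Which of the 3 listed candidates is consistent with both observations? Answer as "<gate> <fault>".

Evaluate each candidate on input A=0, B=1, C=0, D=0:
  U6 stuck-at-1: U1=1, U2=0, U3=1, U4=1, U5=0, U6=1 [stuck-at-1], U7=1 → 1 — eliminated
  U7 stuck-at-1: U1=1, U2=0, U3=1, U4=1, U5=0, U6=1, U7=1 [stuck-at-1] → 1 — eliminated
  U5 stuck-at-1: U1=1, U2=0, U3=1, U4=1, U5=1 [stuck-at-1], U6=0, U7=0 → 0 — matches
Only U5 stuck-at-1 reproduces the observed 0.

U5 stuck-at-1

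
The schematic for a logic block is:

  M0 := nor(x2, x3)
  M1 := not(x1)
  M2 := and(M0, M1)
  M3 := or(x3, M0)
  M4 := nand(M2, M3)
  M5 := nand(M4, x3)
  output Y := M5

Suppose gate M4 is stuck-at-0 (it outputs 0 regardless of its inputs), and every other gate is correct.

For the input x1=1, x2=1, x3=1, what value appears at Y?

Propagate with M4 forced: M0=0, M1=0, M2=0, M3=1, M4=0 [stuck-at-0], M5=1.
So Y = 1. (Without the fault it would be 0.)

1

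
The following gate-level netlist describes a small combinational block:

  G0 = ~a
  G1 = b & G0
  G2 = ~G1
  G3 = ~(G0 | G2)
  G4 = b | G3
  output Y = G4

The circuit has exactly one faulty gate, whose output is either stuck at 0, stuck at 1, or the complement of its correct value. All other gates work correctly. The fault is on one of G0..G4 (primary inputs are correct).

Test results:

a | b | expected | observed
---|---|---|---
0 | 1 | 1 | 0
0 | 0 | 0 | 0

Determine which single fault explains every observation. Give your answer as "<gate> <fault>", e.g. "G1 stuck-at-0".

Fault-free values for test 1 (a=0, b=1): G0=1, G1=1, G2=0, G3=0, G4=1, giving Y=1. Observed 0.
Test 1: faults giving observed 0 are {G4 stuck-at-0, G4 inverted output}.
Test 2 (a=0, b=0): fault-free G0=1, G1=0, G2=1, G3=0, G4=0 → 0; observed 0. Eliminates G4 inverted output.
Only G4 stuck-at-0 is consistent with every test.

G4 stuck-at-0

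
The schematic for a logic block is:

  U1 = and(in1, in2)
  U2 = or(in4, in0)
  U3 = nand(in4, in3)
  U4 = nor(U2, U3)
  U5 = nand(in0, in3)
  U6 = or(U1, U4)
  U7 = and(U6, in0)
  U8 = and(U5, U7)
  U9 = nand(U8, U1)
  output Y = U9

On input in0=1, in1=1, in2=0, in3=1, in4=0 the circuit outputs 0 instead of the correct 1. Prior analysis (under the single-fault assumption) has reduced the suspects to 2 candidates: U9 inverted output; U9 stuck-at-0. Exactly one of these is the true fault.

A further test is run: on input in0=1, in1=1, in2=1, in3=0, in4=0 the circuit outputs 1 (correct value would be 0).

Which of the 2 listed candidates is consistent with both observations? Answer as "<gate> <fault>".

U9 inverted output

Evaluate each candidate on input in0=1, in1=1, in2=1, in3=0, in4=0:
  U9 inverted output: U1=1, U2=1, U3=1, U4=0, U5=1, U6=1, U7=1, U8=1, U9=1 [inverted output] → 1 — matches
  U9 stuck-at-0: U1=1, U2=1, U3=1, U4=0, U5=1, U6=1, U7=1, U8=1, U9=0 [stuck-at-0] → 0 — eliminated
Only U9 inverted output reproduces the observed 1.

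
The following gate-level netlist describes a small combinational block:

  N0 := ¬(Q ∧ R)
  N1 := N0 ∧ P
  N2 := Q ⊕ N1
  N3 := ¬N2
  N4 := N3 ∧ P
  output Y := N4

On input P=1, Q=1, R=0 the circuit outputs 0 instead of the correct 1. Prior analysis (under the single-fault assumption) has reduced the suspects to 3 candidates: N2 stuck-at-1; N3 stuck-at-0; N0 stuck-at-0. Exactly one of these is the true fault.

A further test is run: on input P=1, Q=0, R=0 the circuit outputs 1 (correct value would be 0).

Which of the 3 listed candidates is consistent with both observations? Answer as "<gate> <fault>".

N0 stuck-at-0

Evaluate each candidate on input P=1, Q=0, R=0:
  N2 stuck-at-1: N0=1, N1=1, N2=1 [stuck-at-1], N3=0, N4=0 → 0 — eliminated
  N3 stuck-at-0: N0=1, N1=1, N2=1, N3=0 [stuck-at-0], N4=0 → 0 — eliminated
  N0 stuck-at-0: N0=0 [stuck-at-0], N1=0, N2=0, N3=1, N4=1 → 1 — matches
Only N0 stuck-at-0 reproduces the observed 1.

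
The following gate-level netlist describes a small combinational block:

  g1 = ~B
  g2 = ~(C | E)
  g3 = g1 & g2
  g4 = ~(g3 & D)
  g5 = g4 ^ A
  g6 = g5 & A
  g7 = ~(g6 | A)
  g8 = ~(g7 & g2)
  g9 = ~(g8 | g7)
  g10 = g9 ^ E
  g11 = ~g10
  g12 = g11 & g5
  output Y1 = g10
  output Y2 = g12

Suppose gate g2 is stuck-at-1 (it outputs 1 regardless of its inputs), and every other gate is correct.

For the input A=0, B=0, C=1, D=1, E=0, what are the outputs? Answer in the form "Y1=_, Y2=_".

Propagate with g2 forced: g1=1, g2=1 [stuck-at-1], g3=1, g4=0, g5=0, g6=0, g7=1, g8=0, g9=0, g10=0, g11=1, g12=0.
So the outputs are Y1=0, Y2=0. (Without the fault they would be Y1=0, Y2=1.)

Y1=0, Y2=0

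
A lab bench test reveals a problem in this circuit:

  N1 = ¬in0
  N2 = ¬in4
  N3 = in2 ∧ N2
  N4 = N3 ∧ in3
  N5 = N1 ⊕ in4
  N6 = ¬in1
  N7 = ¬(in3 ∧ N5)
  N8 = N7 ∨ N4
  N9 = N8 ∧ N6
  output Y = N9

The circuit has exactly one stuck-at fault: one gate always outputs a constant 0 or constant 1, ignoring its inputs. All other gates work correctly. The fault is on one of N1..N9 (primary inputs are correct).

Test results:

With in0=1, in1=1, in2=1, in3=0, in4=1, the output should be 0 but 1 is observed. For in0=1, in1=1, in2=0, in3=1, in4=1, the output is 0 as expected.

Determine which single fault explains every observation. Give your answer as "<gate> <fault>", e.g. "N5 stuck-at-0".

N6 stuck-at-1

Fault-free values for test 1 (in0=1, in1=1, in2=1, in3=0, in4=1): N1=0, N2=0, N3=0, N4=0, N5=1, N6=0, N7=1, N8=1, N9=0, giving Y=0. Observed 1.
Test 1: faults giving observed 1 are {N6 stuck-at-1, N9 stuck-at-1}.
Test 2 (in0=1, in1=1, in2=0, in3=1, in4=1): fault-free N1=0, N2=0, N3=0, N4=0, N5=1, N6=0, N7=0, N8=0, N9=0 → 0; observed 0. Eliminates N9 stuck-at-1.
Only N6 stuck-at-1 is consistent with every test.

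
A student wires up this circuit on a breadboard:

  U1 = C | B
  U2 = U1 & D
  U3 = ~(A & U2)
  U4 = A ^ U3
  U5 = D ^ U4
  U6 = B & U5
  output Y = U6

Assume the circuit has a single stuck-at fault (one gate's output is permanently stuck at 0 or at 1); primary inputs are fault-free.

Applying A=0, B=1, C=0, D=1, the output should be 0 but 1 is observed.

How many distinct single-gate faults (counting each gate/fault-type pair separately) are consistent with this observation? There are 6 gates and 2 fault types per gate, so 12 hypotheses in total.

4

Fault-free: U1=1, U2=1, U3=1, U4=1, U5=0, U6=0 → 0. Observed 1.
  U1 stuck-at-0: output 0 ✗
  U1 stuck-at-1: output 0 ✗
  U2 stuck-at-0: output 0 ✗
  U2 stuck-at-1: output 0 ✗
  U3 stuck-at-0: output 1 ✓
  U3 stuck-at-1: output 0 ✗
  U4 stuck-at-0: output 1 ✓
  U4 stuck-at-1: output 0 ✗
  U5 stuck-at-0: output 0 ✗
  U5 stuck-at-1: output 1 ✓
  U6 stuck-at-0: output 0 ✗
  U6 stuck-at-1: output 1 ✓
Consistent faults: {U3 stuck-at-0, U4 stuck-at-0, U5 stuck-at-1, U6 stuck-at-1} — 4 in all.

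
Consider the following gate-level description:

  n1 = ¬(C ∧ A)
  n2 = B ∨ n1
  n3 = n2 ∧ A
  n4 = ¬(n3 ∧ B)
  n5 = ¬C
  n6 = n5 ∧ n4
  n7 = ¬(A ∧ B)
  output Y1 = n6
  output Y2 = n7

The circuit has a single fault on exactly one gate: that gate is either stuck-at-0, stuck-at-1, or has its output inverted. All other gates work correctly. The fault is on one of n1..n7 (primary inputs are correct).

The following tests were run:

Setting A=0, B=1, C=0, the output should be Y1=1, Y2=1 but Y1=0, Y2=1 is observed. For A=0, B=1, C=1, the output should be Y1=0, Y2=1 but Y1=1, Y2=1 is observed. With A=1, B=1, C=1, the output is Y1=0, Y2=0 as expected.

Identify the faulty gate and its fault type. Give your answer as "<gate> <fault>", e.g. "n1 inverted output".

n5 inverted output

Fault-free values for test 1 (A=0, B=1, C=0): n1=1, n2=1, n3=0, n4=1, n5=1, n6=1, n7=1, giving Y1=1, Y2=1. Observed Y1=0, Y2=1.
Test 1: faults giving observed Y1=0, Y2=1 are {n3 stuck-at-1, n3 inverted output, n4 stuck-at-0, n4 inverted output, n5 stuck-at-0, n5 inverted output, n6 stuck-at-0, n6 inverted output}.
Test 2 (A=0, B=1, C=1): fault-free n1=1, n2=1, n3=0, n4=1, n5=0, n6=0, n7=1 → Y1=0, Y2=1; observed Y1=1, Y2=1. Eliminates n3 stuck-at-1, n3 inverted output, n4 stuck-at-0, n4 inverted output, n5 stuck-at-0, n6 stuck-at-0.
Test 3 (A=1, B=1, C=1): fault-free n1=0, n2=1, n3=1, n4=0, n5=0, n6=0, n7=0 → Y1=0, Y2=0; observed Y1=0, Y2=0. Eliminates n6 inverted output.
Only n5 inverted output is consistent with every test.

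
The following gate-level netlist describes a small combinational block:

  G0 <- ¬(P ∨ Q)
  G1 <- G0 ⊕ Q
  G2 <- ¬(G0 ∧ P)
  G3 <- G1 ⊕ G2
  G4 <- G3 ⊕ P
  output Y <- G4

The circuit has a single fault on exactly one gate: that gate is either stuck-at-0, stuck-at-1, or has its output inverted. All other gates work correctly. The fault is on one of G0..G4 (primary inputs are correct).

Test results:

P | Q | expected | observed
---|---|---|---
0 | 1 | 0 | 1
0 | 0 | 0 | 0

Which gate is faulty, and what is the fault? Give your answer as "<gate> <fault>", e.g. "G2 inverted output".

Fault-free values for test 1 (P=0, Q=1): G0=0, G1=1, G2=1, G3=0, G4=0, giving Y=0. Observed 1.
Test 1: faults giving observed 1 are {G0 stuck-at-1, G0 inverted output, G1 stuck-at-0, G1 inverted output, G2 stuck-at-0, G2 inverted output, G3 stuck-at-1, G3 inverted output, G4 stuck-at-1, G4 inverted output}.
Test 2 (P=0, Q=0): fault-free G0=1, G1=1, G2=1, G3=0, G4=0 → 0; observed 0. Eliminates G0 inverted output, G1 stuck-at-0, G1 inverted output, G2 stuck-at-0, G2 inverted output, G3 stuck-at-1, G3 inverted output, G4 stuck-at-1, G4 inverted output.
Only G0 stuck-at-1 is consistent with every test.

G0 stuck-at-1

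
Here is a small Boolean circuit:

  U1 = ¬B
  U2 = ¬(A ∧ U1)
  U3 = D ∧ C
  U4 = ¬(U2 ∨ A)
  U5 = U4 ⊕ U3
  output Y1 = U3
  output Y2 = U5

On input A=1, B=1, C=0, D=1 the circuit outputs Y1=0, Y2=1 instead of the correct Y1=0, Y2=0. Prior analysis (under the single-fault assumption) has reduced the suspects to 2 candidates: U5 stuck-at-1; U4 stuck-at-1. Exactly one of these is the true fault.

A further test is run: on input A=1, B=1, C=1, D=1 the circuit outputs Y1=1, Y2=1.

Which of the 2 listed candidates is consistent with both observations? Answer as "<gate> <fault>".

Evaluate each candidate on input A=1, B=1, C=1, D=1:
  U5 stuck-at-1: U1=0, U2=1, U3=1, U4=0, U5=1 [stuck-at-1] → Y1=1, Y2=1 — matches
  U4 stuck-at-1: U1=0, U2=1, U3=1, U4=1 [stuck-at-1], U5=0 → Y1=1, Y2=0 — eliminated
Only U5 stuck-at-1 reproduces the observed Y1=1, Y2=1.

U5 stuck-at-1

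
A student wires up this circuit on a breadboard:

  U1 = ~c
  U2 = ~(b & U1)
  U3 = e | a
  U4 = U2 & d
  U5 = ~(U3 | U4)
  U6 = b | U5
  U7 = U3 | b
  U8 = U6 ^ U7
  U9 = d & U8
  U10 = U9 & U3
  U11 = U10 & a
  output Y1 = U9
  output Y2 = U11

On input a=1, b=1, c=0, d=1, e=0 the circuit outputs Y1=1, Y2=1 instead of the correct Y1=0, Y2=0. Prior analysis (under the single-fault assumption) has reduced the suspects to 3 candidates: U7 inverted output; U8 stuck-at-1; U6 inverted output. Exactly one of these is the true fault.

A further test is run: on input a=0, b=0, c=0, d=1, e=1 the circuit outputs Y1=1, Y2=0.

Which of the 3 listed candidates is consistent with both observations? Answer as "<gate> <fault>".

Evaluate each candidate on input a=0, b=0, c=0, d=1, e=1:
  U7 inverted output: U1=1, U2=1, U3=1, U4=1, U5=0, U6=0, U7=0 [inverted output], U8=0, U9=0, U10=0, U11=0 → Y1=0, Y2=0 — eliminated
  U8 stuck-at-1: U1=1, U2=1, U3=1, U4=1, U5=0, U6=0, U7=1, U8=1 [stuck-at-1], U9=1, U10=1, U11=0 → Y1=1, Y2=0 — matches
  U6 inverted output: U1=1, U2=1, U3=1, U4=1, U5=0, U6=1 [inverted output], U7=1, U8=0, U9=0, U10=0, U11=0 → Y1=0, Y2=0 — eliminated
Only U8 stuck-at-1 reproduces the observed Y1=1, Y2=0.

U8 stuck-at-1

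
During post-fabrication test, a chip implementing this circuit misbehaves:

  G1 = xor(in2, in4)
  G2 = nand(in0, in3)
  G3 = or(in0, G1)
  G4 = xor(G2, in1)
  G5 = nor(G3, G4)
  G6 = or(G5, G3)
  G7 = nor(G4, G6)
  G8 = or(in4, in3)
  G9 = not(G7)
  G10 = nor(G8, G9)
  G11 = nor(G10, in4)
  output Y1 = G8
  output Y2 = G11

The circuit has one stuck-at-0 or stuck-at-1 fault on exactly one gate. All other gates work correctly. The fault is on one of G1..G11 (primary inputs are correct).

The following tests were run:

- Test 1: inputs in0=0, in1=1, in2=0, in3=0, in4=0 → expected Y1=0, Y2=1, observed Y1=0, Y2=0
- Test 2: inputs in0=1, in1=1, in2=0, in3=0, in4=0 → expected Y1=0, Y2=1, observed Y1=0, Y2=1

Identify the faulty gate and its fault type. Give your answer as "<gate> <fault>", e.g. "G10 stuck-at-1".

Fault-free values for test 1 (in0=0, in1=1, in2=0, in3=0, in4=0): G1=0, G2=1, G3=0, G4=0, G5=1, G6=1, G7=0, G8=0, G9=1, G10=0, G11=1, giving Y1=0, Y2=1. Observed Y1=0, Y2=0.
Test 1: faults giving observed Y1=0, Y2=0 are {G5 stuck-at-0, G6 stuck-at-0, G7 stuck-at-1, G9 stuck-at-0, G10 stuck-at-1, G11 stuck-at-0}.
Test 2 (in0=1, in1=1, in2=0, in3=0, in4=0): fault-free G1=0, G2=1, G3=1, G4=0, G5=0, G6=1, G7=0, G8=0, G9=1, G10=0, G11=1 → Y1=0, Y2=1; observed Y1=0, Y2=1. Eliminates G6 stuck-at-0, G7 stuck-at-1, G9 stuck-at-0, G10 stuck-at-1, G11 stuck-at-0.
Only G5 stuck-at-0 is consistent with every test.

G5 stuck-at-0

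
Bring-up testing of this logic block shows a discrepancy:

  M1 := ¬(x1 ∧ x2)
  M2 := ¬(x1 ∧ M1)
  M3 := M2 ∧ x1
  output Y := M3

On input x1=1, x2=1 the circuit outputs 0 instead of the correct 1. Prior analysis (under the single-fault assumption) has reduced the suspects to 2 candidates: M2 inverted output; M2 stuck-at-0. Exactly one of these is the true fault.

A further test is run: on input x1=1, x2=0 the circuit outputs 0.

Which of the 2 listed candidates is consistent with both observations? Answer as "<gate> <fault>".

Evaluate each candidate on input x1=1, x2=0:
  M2 inverted output: M1=1, M2=1 [inverted output], M3=1 → 1 — eliminated
  M2 stuck-at-0: M1=1, M2=0 [stuck-at-0], M3=0 → 0 — matches
Only M2 stuck-at-0 reproduces the observed 0.

M2 stuck-at-0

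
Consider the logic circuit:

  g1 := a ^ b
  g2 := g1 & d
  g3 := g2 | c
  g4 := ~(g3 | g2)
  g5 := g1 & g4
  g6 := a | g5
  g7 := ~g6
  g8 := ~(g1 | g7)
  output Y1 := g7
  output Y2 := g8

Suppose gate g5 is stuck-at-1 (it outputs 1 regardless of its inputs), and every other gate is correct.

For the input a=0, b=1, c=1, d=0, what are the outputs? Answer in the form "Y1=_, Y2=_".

Propagate with g5 forced: g1=1, g2=0, g3=1, g4=0, g5=1 [stuck-at-1], g6=1, g7=0, g8=0.
So the outputs are Y1=0, Y2=0. (Without the fault they would be Y1=1, Y2=0.)

Y1=0, Y2=0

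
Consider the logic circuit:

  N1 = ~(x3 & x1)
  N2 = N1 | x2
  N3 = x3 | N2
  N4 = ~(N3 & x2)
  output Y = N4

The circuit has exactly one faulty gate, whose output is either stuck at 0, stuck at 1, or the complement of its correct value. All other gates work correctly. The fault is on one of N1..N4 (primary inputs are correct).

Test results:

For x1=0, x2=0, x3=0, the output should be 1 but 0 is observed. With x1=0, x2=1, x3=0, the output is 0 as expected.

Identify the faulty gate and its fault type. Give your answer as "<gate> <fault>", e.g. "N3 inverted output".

Fault-free values for test 1 (x1=0, x2=0, x3=0): N1=1, N2=1, N3=1, N4=1, giving Y=1. Observed 0.
Test 1: faults giving observed 0 are {N4 stuck-at-0, N4 inverted output}.
Test 2 (x1=0, x2=1, x3=0): fault-free N1=1, N2=1, N3=1, N4=0 → 0; observed 0. Eliminates N4 inverted output.
Only N4 stuck-at-0 is consistent with every test.

N4 stuck-at-0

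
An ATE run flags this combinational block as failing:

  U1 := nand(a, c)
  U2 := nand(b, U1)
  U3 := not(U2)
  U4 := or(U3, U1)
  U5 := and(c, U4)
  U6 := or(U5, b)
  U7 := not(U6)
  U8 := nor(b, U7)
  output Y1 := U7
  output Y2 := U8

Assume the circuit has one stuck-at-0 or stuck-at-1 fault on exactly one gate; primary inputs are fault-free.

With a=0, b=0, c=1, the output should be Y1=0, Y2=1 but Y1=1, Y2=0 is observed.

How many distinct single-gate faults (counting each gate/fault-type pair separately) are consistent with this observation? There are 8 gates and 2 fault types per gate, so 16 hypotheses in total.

5

Fault-free: U1=1, U2=1, U3=0, U4=1, U5=1, U6=1, U7=0, U8=1 → Y1=0, Y2=1. Observed Y1=1, Y2=0.
  U1: stuck-at-0 ✓; others ✗
  U2: none of the 2 fault types match ✗
  U3: none of the 2 fault types match ✗
  U4: stuck-at-0 ✓; others ✗
  U5: stuck-at-0 ✓; others ✗
  U6: stuck-at-0 ✓; others ✗
  U7: stuck-at-1 ✓; others ✗
  U8: none of the 2 fault types match ✗
Consistent faults: {U1 stuck-at-0, U4 stuck-at-0, U5 stuck-at-0, U6 stuck-at-0, U7 stuck-at-1} — 5 in all.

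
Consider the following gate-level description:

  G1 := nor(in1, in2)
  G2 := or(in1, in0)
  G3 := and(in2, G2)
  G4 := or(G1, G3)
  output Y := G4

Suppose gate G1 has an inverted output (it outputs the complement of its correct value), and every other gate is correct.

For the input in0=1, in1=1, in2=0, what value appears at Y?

Propagate with G1 forced: G1=1 [inverted output], G2=1, G3=0, G4=1.
So Y = 1. (Without the fault it would be 0.)

1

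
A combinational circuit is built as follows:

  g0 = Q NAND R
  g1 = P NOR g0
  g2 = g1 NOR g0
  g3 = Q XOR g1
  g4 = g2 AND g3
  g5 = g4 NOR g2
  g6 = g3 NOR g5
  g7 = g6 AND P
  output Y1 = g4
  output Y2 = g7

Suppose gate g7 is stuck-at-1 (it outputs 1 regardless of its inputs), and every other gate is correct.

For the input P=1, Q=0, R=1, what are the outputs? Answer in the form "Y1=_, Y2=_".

Propagate with g7 forced: g0=1, g1=0, g2=0, g3=0, g4=0, g5=1, g6=0, g7=1 [stuck-at-1].
So the outputs are Y1=0, Y2=1. (Without the fault they would be Y1=0, Y2=0.)

Y1=0, Y2=1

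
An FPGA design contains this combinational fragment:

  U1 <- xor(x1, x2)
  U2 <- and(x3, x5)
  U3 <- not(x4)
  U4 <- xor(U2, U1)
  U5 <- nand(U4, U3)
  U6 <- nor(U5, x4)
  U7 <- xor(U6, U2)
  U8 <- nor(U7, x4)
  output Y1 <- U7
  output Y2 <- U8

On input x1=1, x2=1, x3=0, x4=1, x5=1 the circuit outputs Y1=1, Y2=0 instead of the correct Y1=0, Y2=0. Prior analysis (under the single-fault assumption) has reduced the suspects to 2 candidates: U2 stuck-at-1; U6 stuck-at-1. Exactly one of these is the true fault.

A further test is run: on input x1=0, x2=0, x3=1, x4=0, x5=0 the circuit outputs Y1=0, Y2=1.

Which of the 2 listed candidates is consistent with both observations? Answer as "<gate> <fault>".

U2 stuck-at-1

Evaluate each candidate on input x1=0, x2=0, x3=1, x4=0, x5=0:
  U2 stuck-at-1: U1=0, U2=1 [stuck-at-1], U3=1, U4=1, U5=0, U6=1, U7=0, U8=1 → Y1=0, Y2=1 — matches
  U6 stuck-at-1: U1=0, U2=0, U3=1, U4=0, U5=1, U6=1 [stuck-at-1], U7=1, U8=0 → Y1=1, Y2=0 — eliminated
Only U2 stuck-at-1 reproduces the observed Y1=0, Y2=1.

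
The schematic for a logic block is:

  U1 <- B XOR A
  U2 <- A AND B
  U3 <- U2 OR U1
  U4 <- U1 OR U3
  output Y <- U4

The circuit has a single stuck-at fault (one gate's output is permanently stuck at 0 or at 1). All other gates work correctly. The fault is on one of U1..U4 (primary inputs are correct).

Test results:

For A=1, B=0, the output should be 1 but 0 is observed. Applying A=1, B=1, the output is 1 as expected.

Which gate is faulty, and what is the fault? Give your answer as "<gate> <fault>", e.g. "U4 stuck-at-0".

Fault-free values for test 1 (A=1, B=0): U1=1, U2=0, U3=1, U4=1, giving Y=1. Observed 0.
Test 1: faults giving observed 0 are {U1 stuck-at-0, U4 stuck-at-0}.
Test 2 (A=1, B=1): fault-free U1=0, U2=1, U3=1, U4=1 → 1; observed 1. Eliminates U4 stuck-at-0.
Only U1 stuck-at-0 is consistent with every test.

U1 stuck-at-0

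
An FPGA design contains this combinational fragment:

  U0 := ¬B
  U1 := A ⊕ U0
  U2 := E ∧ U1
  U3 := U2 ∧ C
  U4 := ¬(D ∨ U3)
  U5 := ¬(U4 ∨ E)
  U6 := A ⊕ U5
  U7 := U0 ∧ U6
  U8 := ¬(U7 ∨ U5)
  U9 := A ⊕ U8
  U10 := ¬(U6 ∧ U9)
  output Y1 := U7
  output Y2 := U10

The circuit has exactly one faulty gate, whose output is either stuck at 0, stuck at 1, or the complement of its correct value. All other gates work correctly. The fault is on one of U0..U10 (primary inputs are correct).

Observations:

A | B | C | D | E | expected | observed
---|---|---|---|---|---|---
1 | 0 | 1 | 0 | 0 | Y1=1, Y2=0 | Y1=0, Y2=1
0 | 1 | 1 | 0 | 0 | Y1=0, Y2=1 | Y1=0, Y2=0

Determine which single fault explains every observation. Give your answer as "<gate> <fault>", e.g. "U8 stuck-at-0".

Fault-free values for test 1 (A=1, B=0, C=1, D=0, E=0): U0=1, U1=0, U2=0, U3=0, U4=1, U5=0, U6=1, U7=1, U8=0, U9=1, U10=0, giving Y1=1, Y2=0. Observed Y1=0, Y2=1.
Test 1: faults giving observed Y1=0, Y2=1 are {U0 stuck-at-0, U0 inverted output, U2 stuck-at-1, U2 inverted output, U3 stuck-at-1, U3 inverted output, U4 stuck-at-0, U4 inverted output, U5 stuck-at-1, U5 inverted output, U6 stuck-at-0, U6 inverted output, U7 stuck-at-0, U7 inverted output}.
Test 2 (A=0, B=1, C=1, D=0, E=0): fault-free U0=0, U1=0, U2=0, U3=0, U4=1, U5=0, U6=0, U7=0, U8=1, U9=1, U10=1 → Y1=0, Y2=1; observed Y1=0, Y2=0. Eliminates U0 stuck-at-0, U0 inverted output, U2 stuck-at-1, U2 inverted output, U3 stuck-at-1, U3 inverted output, U4 stuck-at-0, U4 inverted output, U5 stuck-at-1, U5 inverted output, U6 stuck-at-0, U7 stuck-at-0, U7 inverted output.
Only U6 inverted output is consistent with every test.

U6 inverted output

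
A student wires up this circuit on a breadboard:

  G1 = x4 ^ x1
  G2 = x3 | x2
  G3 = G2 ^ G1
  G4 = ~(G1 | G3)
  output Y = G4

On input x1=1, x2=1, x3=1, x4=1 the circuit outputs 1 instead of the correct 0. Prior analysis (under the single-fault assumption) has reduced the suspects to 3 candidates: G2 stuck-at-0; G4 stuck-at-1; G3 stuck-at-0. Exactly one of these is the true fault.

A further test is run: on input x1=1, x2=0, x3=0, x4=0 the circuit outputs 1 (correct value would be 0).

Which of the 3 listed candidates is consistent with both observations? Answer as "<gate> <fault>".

Evaluate each candidate on input x1=1, x2=0, x3=0, x4=0:
  G2 stuck-at-0: G1=1, G2=0 [stuck-at-0], G3=1, G4=0 → 0 — eliminated
  G4 stuck-at-1: G1=1, G2=0, G3=1, G4=1 [stuck-at-1] → 1 — matches
  G3 stuck-at-0: G1=1, G2=0, G3=0 [stuck-at-0], G4=0 → 0 — eliminated
Only G4 stuck-at-1 reproduces the observed 1.

G4 stuck-at-1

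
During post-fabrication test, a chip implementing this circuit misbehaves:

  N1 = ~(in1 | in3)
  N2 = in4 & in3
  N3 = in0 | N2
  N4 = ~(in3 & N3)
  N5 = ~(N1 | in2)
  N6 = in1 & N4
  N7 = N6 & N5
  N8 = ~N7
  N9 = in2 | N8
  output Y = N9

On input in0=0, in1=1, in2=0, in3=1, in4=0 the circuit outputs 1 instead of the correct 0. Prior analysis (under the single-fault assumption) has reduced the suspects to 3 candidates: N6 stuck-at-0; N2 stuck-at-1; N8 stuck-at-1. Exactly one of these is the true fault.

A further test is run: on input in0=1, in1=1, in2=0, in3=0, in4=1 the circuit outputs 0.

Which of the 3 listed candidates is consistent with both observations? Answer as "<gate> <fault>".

Evaluate each candidate on input in0=1, in1=1, in2=0, in3=0, in4=1:
  N6 stuck-at-0: N1=0, N2=0, N3=1, N4=1, N5=1, N6=0 [stuck-at-0], N7=0, N8=1, N9=1 → 1 — eliminated
  N2 stuck-at-1: N1=0, N2=1 [stuck-at-1], N3=1, N4=1, N5=1, N6=1, N7=1, N8=0, N9=0 → 0 — matches
  N8 stuck-at-1: N1=0, N2=0, N3=1, N4=1, N5=1, N6=1, N7=1, N8=1 [stuck-at-1], N9=1 → 1 — eliminated
Only N2 stuck-at-1 reproduces the observed 0.

N2 stuck-at-1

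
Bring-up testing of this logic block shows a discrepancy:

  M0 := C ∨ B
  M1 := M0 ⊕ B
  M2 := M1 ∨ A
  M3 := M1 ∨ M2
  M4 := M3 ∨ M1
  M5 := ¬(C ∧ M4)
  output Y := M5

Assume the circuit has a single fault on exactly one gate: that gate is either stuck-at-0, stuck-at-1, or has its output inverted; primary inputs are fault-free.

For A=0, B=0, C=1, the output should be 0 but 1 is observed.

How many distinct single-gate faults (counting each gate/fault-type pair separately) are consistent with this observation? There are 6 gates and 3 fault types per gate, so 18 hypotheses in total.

8

Fault-free: M0=1, M1=1, M2=1, M3=1, M4=1, M5=0 → 0. Observed 1.
  M0: stuck-at-0, inverted output ✓; others ✗
  M1: stuck-at-0, inverted output ✓; others ✗
  M2: none of the 3 fault types match ✗
  M3: none of the 3 fault types match ✗
  M4: stuck-at-0, inverted output ✓; others ✗
  M5: stuck-at-1, inverted output ✓; others ✗
Consistent faults: {M0 stuck-at-0, M0 inverted output, M1 stuck-at-0, M1 inverted output, M4 stuck-at-0, M4 inverted output, M5 stuck-at-1, M5 inverted output} — 8 in all.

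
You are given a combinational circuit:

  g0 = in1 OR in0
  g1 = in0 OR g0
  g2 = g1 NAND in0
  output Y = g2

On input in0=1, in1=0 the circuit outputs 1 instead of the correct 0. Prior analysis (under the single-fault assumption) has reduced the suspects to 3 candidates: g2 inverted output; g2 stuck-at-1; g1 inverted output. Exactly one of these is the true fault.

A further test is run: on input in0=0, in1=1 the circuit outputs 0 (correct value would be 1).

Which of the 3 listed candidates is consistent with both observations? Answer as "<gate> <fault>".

g2 inverted output

Evaluate each candidate on input in0=0, in1=1:
  g2 inverted output: g0=1, g1=1, g2=0 [inverted output] → 0 — matches
  g2 stuck-at-1: g0=1, g1=1, g2=1 [stuck-at-1] → 1 — eliminated
  g1 inverted output: g0=1, g1=0 [inverted output], g2=1 → 1 — eliminated
Only g2 inverted output reproduces the observed 0.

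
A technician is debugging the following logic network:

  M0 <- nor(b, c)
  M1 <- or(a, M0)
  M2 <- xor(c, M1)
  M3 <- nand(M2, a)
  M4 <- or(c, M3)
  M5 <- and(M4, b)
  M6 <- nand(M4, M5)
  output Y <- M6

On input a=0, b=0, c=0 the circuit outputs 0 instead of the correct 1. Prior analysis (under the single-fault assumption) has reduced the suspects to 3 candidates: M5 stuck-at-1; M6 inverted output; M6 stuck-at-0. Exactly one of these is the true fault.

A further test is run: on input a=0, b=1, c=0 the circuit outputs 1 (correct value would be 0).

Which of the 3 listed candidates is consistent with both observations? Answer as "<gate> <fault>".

M6 inverted output

Evaluate each candidate on input a=0, b=1, c=0:
  M5 stuck-at-1: M0=0, M1=0, M2=0, M3=1, M4=1, M5=1 [stuck-at-1], M6=0 → 0 — eliminated
  M6 inverted output: M0=0, M1=0, M2=0, M3=1, M4=1, M5=1, M6=1 [inverted output] → 1 — matches
  M6 stuck-at-0: M0=0, M1=0, M2=0, M3=1, M4=1, M5=1, M6=0 [stuck-at-0] → 0 — eliminated
Only M6 inverted output reproduces the observed 1.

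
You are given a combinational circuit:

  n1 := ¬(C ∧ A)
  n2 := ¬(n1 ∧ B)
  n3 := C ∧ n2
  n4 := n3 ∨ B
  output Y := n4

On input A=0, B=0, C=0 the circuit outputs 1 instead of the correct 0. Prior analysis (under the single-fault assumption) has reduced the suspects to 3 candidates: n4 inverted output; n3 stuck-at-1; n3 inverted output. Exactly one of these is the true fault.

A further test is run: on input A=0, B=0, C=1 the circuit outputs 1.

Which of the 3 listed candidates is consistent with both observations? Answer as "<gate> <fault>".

n3 stuck-at-1

Evaluate each candidate on input A=0, B=0, C=1:
  n4 inverted output: n1=1, n2=1, n3=1, n4=0 [inverted output] → 0 — eliminated
  n3 stuck-at-1: n1=1, n2=1, n3=1 [stuck-at-1], n4=1 → 1 — matches
  n3 inverted output: n1=1, n2=1, n3=0 [inverted output], n4=0 → 0 — eliminated
Only n3 stuck-at-1 reproduces the observed 1.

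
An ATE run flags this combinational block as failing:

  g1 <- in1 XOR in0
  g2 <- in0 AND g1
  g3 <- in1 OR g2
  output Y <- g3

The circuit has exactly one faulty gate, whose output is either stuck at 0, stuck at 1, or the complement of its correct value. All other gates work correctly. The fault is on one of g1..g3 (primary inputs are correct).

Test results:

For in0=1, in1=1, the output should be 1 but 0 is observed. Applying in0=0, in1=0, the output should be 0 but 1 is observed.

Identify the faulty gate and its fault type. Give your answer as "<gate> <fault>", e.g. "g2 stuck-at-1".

Fault-free values for test 1 (in0=1, in1=1): g1=0, g2=0, g3=1, giving Y=1. Observed 0.
Test 1: faults giving observed 0 are {g3 stuck-at-0, g3 inverted output}.
Test 2 (in0=0, in1=0): fault-free g1=0, g2=0, g3=0 → 0; observed 1. Eliminates g3 stuck-at-0.
Only g3 inverted output is consistent with every test.

g3 inverted output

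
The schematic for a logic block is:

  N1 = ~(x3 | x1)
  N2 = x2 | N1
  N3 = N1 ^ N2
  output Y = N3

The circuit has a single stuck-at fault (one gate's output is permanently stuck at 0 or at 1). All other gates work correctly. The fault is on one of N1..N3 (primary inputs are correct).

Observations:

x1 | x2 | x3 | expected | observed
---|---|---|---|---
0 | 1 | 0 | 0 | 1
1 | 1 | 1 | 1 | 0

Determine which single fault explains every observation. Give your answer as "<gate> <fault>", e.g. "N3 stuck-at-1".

Fault-free values for test 1 (x1=0, x2=1, x3=0): N1=1, N2=1, N3=0, giving Y=0. Observed 1.
Test 1: faults giving observed 1 are {N1 stuck-at-0, N2 stuck-at-0, N3 stuck-at-1}.
Test 2 (x1=1, x2=1, x3=1): fault-free N1=0, N2=1, N3=1 → 1; observed 0. Eliminates N1 stuck-at-0, N3 stuck-at-1.
Only N2 stuck-at-0 is consistent with every test.

N2 stuck-at-0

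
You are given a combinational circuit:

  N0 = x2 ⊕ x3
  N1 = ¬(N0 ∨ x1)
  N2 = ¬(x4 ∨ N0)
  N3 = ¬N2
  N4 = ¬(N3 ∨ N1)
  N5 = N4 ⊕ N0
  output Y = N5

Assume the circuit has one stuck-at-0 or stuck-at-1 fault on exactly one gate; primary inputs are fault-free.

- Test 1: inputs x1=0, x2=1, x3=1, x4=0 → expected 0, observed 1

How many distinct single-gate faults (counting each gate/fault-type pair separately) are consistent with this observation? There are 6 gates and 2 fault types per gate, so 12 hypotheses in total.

4

Fault-free: N0=0, N1=1, N2=1, N3=0, N4=0, N5=0 → 0. Observed 1.
  N0 stuck-at-0: output 0 ✗
  N0 stuck-at-1: output 1 ✓
  N1 stuck-at-0: output 1 ✓
  N1 stuck-at-1: output 0 ✗
  N2 stuck-at-0: output 0 ✗
  N2 stuck-at-1: output 0 ✗
  N3 stuck-at-0: output 0 ✗
  N3 stuck-at-1: output 0 ✗
  N4 stuck-at-0: output 0 ✗
  N4 stuck-at-1: output 1 ✓
  N5 stuck-at-0: output 0 ✗
  N5 stuck-at-1: output 1 ✓
Consistent faults: {N0 stuck-at-1, N1 stuck-at-0, N4 stuck-at-1, N5 stuck-at-1} — 4 in all.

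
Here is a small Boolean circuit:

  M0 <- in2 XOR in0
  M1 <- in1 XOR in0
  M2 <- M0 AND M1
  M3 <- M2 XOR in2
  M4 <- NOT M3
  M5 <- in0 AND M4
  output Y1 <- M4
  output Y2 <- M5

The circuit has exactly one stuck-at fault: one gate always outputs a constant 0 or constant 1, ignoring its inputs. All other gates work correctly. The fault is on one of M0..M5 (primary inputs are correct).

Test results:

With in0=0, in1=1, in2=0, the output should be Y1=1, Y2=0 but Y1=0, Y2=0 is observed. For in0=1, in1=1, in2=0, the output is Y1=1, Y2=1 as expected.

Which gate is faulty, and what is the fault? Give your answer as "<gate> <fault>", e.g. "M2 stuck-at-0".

M0 stuck-at-1

Fault-free values for test 1 (in0=0, in1=1, in2=0): M0=0, M1=1, M2=0, M3=0, M4=1, M5=0, giving Y1=1, Y2=0. Observed Y1=0, Y2=0.
Test 1: faults giving observed Y1=0, Y2=0 are {M0 stuck-at-1, M2 stuck-at-1, M3 stuck-at-1, M4 stuck-at-0}.
Test 2 (in0=1, in1=1, in2=0): fault-free M0=1, M1=0, M2=0, M3=0, M4=1, M5=1 → Y1=1, Y2=1; observed Y1=1, Y2=1. Eliminates M2 stuck-at-1, M3 stuck-at-1, M4 stuck-at-0.
Only M0 stuck-at-1 is consistent with every test.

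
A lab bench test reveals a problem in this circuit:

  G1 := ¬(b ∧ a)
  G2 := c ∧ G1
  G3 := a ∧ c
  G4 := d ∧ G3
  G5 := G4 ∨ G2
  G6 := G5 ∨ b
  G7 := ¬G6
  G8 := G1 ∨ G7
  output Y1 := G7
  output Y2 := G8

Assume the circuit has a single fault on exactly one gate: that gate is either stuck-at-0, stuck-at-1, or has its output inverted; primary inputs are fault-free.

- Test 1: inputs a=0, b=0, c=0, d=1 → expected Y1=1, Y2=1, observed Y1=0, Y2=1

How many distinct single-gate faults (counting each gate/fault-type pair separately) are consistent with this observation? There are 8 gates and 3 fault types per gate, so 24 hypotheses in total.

12

Fault-free: G1=1, G2=0, G3=0, G4=0, G5=0, G6=0, G7=1, G8=1 → Y1=1, Y2=1. Observed Y1=0, Y2=1.
  G1: none of the 3 fault types match ✗
  G2: stuck-at-1, inverted output ✓; others ✗
  G3: stuck-at-1, inverted output ✓; others ✗
  G4: stuck-at-1, inverted output ✓; others ✗
  G5: stuck-at-1, inverted output ✓; others ✗
  G6: stuck-at-1, inverted output ✓; others ✗
  G7: stuck-at-0, inverted output ✓; others ✗
  G8: none of the 3 fault types match ✗
Consistent faults: {G2 stuck-at-1, G2 inverted output, G3 stuck-at-1, G3 inverted output, G4 stuck-at-1, G4 inverted output, G5 stuck-at-1, G5 inverted output, G6 stuck-at-1, G6 inverted output, G7 stuck-at-0, G7 inverted output} — 12 in all.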